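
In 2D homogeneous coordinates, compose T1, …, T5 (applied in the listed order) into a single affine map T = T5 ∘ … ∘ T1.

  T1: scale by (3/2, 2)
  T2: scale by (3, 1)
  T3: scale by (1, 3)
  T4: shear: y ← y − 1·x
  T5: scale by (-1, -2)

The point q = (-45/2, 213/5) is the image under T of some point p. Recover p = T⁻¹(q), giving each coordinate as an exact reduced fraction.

p = (5, 1/5)

T1 = [3/2 0 0; 0 2 0; 0 0 1]
T2·T1 = [9/2 0 0; 0 2 0; 0 0 1]
T3·…·T1 = [9/2 0 0; 0 6 0; 0 0 1]
T4·…·T1 = [9/2 0 0; -9/2 6 0; 0 0 1]
T5·…·T1 = [-9/2 0 0; 9 -12 0; 0 0 1]
det M = 54; M⁻¹ = [-2/9 0 0; -1/6 -1/12 0; 0 0 1]
M⁻¹ · (-45/2, 213/5)ᵀ = (5, 1/5)ᵀ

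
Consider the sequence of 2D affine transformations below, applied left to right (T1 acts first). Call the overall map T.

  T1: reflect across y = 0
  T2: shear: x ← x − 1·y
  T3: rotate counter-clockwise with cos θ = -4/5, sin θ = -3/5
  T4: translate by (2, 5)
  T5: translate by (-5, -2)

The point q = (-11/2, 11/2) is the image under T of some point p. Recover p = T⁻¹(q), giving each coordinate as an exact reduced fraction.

p = (-3, 7/2)

T1 = [1 0 0; 0 -1 0; 0 0 1]
T2·T1 = [1 1 0; 0 -1 0; 0 0 1]
T3·…·T1 = [-4/5 -7/5 0; -3/5 1/5 0; 0 0 1]
T4·…·T1 = [-4/5 -7/5 2; -3/5 1/5 5; 0 0 1]
T5·…·T1 = [-4/5 -7/5 -3; -3/5 1/5 3; 0 0 1]
det M = -1; M⁻¹ = [-1/5 -7/5 18/5; -3/5 4/5 -21/5; 0 0 1]
M⁻¹ · (-11/2, 11/2)ᵀ = (-3, 7/2)ᵀ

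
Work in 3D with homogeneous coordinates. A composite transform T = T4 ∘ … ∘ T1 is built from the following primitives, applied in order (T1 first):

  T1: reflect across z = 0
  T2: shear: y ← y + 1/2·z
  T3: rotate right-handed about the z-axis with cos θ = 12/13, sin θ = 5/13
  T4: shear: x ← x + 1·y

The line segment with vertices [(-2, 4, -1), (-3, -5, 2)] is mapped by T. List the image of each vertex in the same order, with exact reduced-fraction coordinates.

image vertices: (-5/26, 44/13, 1), (-93/13, -87/13, -2)

T1 reflect across z = 0: (-2, 4, -1) → (-2, 4, 1); (-3, -5, 2) → (-3, -5, -2)
T2 shear: y ← y + 1/2·z: (-2, 4, 1) → (-2, 9/2, 1); (-3, -5, -2) → (-3, -6, -2)
T3 rotate right-handed about the z-axis with cos θ = 12/13, sin θ = 5/13: (-2, 9/2, 1) → (-93/26, 44/13, 1); (-3, -6, -2) → (-6/13, -87/13, -2)
T4 shear: x ← x + 1·y: (-93/26, 44/13, 1) → (-5/26, 44/13, 1); (-6/13, -87/13, -2) → (-93/13, -87/13, -2)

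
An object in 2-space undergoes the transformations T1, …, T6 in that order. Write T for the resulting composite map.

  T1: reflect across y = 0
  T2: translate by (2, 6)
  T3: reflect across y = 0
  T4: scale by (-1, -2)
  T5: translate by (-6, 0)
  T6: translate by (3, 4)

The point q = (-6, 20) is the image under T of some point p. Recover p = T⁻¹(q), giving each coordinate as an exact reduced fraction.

p = (1, -2)

T1 = [1 0 0; 0 -1 0; 0 0 1]
T2·T1 = [1 0 2; 0 -1 6; 0 0 1]
T3·…·T1 = [1 0 2; 0 1 -6; 0 0 1]
T4·…·T1 = [-1 0 -2; 0 -2 12; 0 0 1]
T5·…·T1 = [-1 0 -8; 0 -2 12; 0 0 1]
T6·…·T1 = [-1 0 -5; 0 -2 16; 0 0 1]
det M = 2; M⁻¹ = [-1 0 -5; 0 -1/2 8; 0 0 1]
M⁻¹ · (-6, 20)ᵀ = (1, -2)ᵀ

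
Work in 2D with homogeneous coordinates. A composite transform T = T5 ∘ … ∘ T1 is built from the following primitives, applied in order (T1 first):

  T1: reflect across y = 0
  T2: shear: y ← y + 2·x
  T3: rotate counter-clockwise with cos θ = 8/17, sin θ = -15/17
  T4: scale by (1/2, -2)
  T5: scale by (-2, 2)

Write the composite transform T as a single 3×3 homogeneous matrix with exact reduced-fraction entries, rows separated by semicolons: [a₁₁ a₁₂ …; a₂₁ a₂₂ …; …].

T1 = [1 0 0; 0 -1 0; 0 0 1]
T2·T1 = [1 0 0; 2 -1 0; 0 0 1]
T3·…·T1 = [38/17 -15/17 0; 1/17 -8/17 0; 0 0 1]
T4·…·T1 = [19/17 -15/34 0; -2/17 16/17 0; 0 0 1]
T5·…·T1 = [-38/17 15/17 0; -4/17 32/17 0; 0 0 1]

T = [-38/17 15/17 0; -4/17 32/17 0; 0 0 1]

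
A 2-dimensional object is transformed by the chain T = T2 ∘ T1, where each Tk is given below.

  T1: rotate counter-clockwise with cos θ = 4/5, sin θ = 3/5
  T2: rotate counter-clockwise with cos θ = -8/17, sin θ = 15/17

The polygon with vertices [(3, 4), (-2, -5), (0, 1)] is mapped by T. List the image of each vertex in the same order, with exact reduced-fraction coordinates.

T1 rotate counter-clockwise with cos θ = 4/5, sin θ = 3/5: (3, 4) → (0, 5); (-2, -5) → (7/5, -26/5); (0, 1) → (-3/5, 4/5)
T2 rotate counter-clockwise with cos θ = -8/17, sin θ = 15/17: (0, 5) → (-75/17, -40/17); (7/5, -26/5) → (334/85, 313/85); (-3/5, 4/5) → (-36/85, -77/85)

image vertices: (-75/17, -40/17), (334/85, 313/85), (-36/85, -77/85)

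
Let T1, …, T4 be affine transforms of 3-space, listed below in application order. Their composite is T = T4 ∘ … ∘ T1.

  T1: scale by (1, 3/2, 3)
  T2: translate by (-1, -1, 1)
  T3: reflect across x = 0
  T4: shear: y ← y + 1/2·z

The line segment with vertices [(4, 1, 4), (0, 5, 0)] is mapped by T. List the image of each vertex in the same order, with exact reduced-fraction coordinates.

image vertices: (-3, 7, 13), (1, 7, 1)

T1 scale by (1, 3/2, 3): (4, 1, 4) → (4, 3/2, 12); (0, 5, 0) → (0, 15/2, 0)
T2 translate by (-1, -1, 1): (4, 3/2, 12) → (3, 1/2, 13); (0, 15/2, 0) → (-1, 13/2, 1)
T3 reflect across x = 0: (3, 1/2, 13) → (-3, 1/2, 13); (-1, 13/2, 1) → (1, 13/2, 1)
T4 shear: y ← y + 1/2·z: (-3, 1/2, 13) → (-3, 7, 13); (1, 13/2, 1) → (1, 7, 1)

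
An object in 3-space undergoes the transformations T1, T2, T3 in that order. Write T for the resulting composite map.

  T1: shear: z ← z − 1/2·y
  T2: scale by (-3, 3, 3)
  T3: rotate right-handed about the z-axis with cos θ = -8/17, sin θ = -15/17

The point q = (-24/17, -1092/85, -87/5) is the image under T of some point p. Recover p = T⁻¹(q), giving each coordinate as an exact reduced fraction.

T1 = [1 0 0 0; 0 1 0 0; 0 -1/2 1 0; 0 0 0 1]
T2·T1 = [-3 0 0 0; 0 3 0 0; 0 -3/2 3 0; 0 0 0 1]
T3·…·T1 = [24/17 45/17 0 0; 45/17 -24/17 0 0; 0 -3/2 3 0; 0 0 0 1]
det M = -27; M⁻¹ = [8/51 5/17 0 0; 5/17 -8/51 0 0; 5/34 -4/51 1/3 0; 0 0 0 1]
M⁻¹ · (-24/17, -1092/85, -87/5)ᵀ = (-4, 8/5, -5)ᵀ

p = (-4, 8/5, -5)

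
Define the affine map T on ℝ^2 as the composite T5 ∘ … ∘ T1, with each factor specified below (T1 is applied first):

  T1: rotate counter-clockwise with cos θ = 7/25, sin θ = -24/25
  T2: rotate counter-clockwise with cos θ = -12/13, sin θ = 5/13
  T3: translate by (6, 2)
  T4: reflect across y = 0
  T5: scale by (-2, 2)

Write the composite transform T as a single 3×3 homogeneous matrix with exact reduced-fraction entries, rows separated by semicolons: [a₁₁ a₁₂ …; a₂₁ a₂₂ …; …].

T = [-72/325 646/325 -12; -646/325 -72/325 -4; 0 0 1]

T1 = [7/25 24/25 0; -24/25 7/25 0; 0 0 1]
T2·T1 = [36/325 -323/325 0; 323/325 36/325 0; 0 0 1]
T3·…·T1 = [36/325 -323/325 6; 323/325 36/325 2; 0 0 1]
T4·…·T1 = [36/325 -323/325 6; -323/325 -36/325 -2; 0 0 1]
T5·…·T1 = [-72/325 646/325 -12; -646/325 -72/325 -4; 0 0 1]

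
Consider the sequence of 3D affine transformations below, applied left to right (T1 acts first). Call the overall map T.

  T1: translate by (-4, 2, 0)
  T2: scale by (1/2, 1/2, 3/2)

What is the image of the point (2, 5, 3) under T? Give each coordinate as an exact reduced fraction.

T1 translate by (-4, 2, 0): (2, 5, 3) → (-2, 7, 3)
T2 scale by (1/2, 1/2, 3/2): (-2, 7, 3) → (-1, 7/2, 9/2)

T(p) = (-1, 7/2, 9/2)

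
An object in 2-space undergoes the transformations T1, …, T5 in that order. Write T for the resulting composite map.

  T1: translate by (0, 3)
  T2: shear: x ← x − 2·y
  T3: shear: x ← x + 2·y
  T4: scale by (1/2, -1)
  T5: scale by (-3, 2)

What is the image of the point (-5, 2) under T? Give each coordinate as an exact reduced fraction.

T1 translate by (0, 3): (-5, 2) → (-5, 5)
T2 shear: x ← x − 2·y: (-5, 5) → (-15, 5)
T3 shear: x ← x + 2·y: (-15, 5) → (-5, 5)
T4 scale by (1/2, -1): (-5, 5) → (-5/2, -5)
T5 scale by (-3, 2): (-5/2, -5) → (15/2, -10)

T(p) = (15/2, -10)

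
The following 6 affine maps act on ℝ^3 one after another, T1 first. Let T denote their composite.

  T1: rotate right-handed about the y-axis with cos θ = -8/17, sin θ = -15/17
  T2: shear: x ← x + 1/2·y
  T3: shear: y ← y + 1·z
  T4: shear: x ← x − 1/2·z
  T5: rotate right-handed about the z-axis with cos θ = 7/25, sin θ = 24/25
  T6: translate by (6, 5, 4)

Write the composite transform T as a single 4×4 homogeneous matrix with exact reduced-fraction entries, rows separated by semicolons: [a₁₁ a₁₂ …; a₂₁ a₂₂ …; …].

T1 = [-8/17 0 -15/17 0; 0 1 0 0; 15/17 0 -8/17 0; 0 0 0 1]
T2·T1 = [-8/17 1/2 -15/17 0; 0 1 0 0; 15/17 0 -8/17 0; 0 0 0 1]
T3·…·T1 = [-8/17 1/2 -15/17 0; 15/17 1 -8/17 0; 15/17 0 -8/17 0; 0 0 0 1]
T4·…·T1 = [-31/34 1/2 -11/17 0; 15/17 1 -8/17 0; 15/17 0 -8/17 0; 0 0 0 1]
T5·…·T1 = [-937/850 -41/50 23/85 0; -267/425 19/25 -64/85 0; 15/17 0 -8/17 0; 0 0 0 1]
T6·…·T1 = [-937/850 -41/50 23/85 6; -267/425 19/25 -64/85 5; 15/17 0 -8/17 4; 0 0 0 1]

T = [-937/850 -41/50 23/85 6; -267/425 19/25 -64/85 5; 15/17 0 -8/17 4; 0 0 0 1]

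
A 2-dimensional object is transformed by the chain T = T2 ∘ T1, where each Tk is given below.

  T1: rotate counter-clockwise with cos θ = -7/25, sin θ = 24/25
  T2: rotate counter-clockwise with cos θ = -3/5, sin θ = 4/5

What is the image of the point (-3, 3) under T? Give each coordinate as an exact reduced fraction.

T(p) = (21/5, 3/5)

T1 rotate counter-clockwise with cos θ = -7/25, sin θ = 24/25: (-3, 3) → (-51/25, -93/25)
T2 rotate counter-clockwise with cos θ = -3/5, sin θ = 4/5: (-51/25, -93/25) → (21/5, 3/5)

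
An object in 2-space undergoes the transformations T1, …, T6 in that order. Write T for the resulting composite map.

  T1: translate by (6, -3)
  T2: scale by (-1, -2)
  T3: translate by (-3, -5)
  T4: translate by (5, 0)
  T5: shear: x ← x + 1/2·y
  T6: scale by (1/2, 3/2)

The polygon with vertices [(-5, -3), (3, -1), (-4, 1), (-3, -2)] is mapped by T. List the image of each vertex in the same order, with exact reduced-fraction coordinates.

image vertices: (9/4, 21/2), (-11/4, 9/2), (-1/4, -3/2), (3/4, 15/2)

T1 translate by (6, -3): (-5, -3) → (1, -6); (3, -1) → (9, -4); (-4, 1) → (2, -2); (-3, -2) → (3, -5)
T2 scale by (-1, -2): (1, -6) → (-1, 12); (9, -4) → (-9, 8); (2, -2) → (-2, 4); (3, -5) → (-3, 10)
T3 translate by (-3, -5): (-1, 12) → (-4, 7); (-9, 8) → (-12, 3); (-2, 4) → (-5, -1); (-3, 10) → (-6, 5)
T4 translate by (5, 0): (-4, 7) → (1, 7); (-12, 3) → (-7, 3); (-5, -1) → (0, -1); (-6, 5) → (-1, 5)
T5 shear: x ← x + 1/2·y: (1, 7) → (9/2, 7); (-7, 3) → (-11/2, 3); (0, -1) → (-1/2, -1); (-1, 5) → (3/2, 5)
T6 scale by (1/2, 3/2): (9/2, 7) → (9/4, 21/2); (-11/2, 3) → (-11/4, 9/2); (-1/2, -1) → (-1/4, -3/2); (3/2, 5) → (3/4, 15/2)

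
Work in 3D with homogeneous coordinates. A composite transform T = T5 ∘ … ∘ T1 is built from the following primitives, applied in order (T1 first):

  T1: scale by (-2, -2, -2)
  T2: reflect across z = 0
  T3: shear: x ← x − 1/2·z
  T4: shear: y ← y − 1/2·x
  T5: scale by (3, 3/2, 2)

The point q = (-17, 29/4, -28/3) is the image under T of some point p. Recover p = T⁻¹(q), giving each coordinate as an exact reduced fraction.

T1 = [-2 0 0 0; 0 -2 0 0; 0 0 -2 0; 0 0 0 1]
T2·T1 = [-2 0 0 0; 0 -2 0 0; 0 0 2 0; 0 0 0 1]
T3·…·T1 = [-2 0 -1 0; 0 -2 0 0; 0 0 2 0; 0 0 0 1]
T4·…·T1 = [-2 0 -1 0; 1 -2 1/2 0; 0 0 2 0; 0 0 0 1]
T5·…·T1 = [-6 0 -3 0; 3/2 -3 3/4 0; 0 0 4 0; 0 0 0 1]
det M = 72; M⁻¹ = [-1/6 0 -1/8 0; -1/12 -1/3 0 0; 0 0 1/4 0; 0 0 0 1]
M⁻¹ · (-17, 29/4, -28/3)ᵀ = (4, -1, -7/3)ᵀ

p = (4, -1, -7/3)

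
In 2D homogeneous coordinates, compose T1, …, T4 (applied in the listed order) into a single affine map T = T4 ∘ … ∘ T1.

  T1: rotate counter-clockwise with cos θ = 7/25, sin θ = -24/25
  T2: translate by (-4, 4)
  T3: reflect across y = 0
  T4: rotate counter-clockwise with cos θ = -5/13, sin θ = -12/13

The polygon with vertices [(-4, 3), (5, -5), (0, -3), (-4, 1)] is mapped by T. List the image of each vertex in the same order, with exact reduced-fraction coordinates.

T1 rotate counter-clockwise with cos θ = 7/25, sin θ = -24/25: (-4, 3) → (44/25, 117/25); (5, -5) → (-17/5, -31/5); (0, -3) → (-72/25, -21/25); (-4, 1) → (-4/25, 103/25)
T2 translate by (-4, 4): (44/25, 117/25) → (-56/25, 217/25); (-17/5, -31/5) → (-37/5, -11/5); (-72/25, -21/25) → (-172/25, 79/25); (-4/25, 103/25) → (-104/25, 203/25)
T3 reflect across y = 0: (-56/25, 217/25) → (-56/25, -217/25); (-37/5, -11/5) → (-37/5, 11/5); (-172/25, 79/25) → (-172/25, -79/25); (-104/25, 203/25) → (-104/25, -203/25)
T4 rotate counter-clockwise with cos θ = -5/13, sin θ = -12/13: (-56/25, -217/25) → (-2324/325, 1757/325); (-37/5, 11/5) → (317/65, 389/65); (-172/25, -79/25) → (-88/325, 2459/325); (-104/25, -203/25) → (-1916/325, 2263/325)

image vertices: (-2324/325, 1757/325), (317/65, 389/65), (-88/325, 2459/325), (-1916/325, 2263/325)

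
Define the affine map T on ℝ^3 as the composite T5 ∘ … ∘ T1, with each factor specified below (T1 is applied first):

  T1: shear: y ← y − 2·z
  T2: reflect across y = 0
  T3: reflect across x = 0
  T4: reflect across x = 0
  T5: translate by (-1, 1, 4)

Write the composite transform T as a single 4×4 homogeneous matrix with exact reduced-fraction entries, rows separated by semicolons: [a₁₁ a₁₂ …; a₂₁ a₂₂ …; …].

T1 = [1 0 0 0; 0 1 -2 0; 0 0 1 0; 0 0 0 1]
T2·T1 = [1 0 0 0; 0 -1 2 0; 0 0 1 0; 0 0 0 1]
T3·…·T1 = [-1 0 0 0; 0 -1 2 0; 0 0 1 0; 0 0 0 1]
T4·…·T1 = [1 0 0 0; 0 -1 2 0; 0 0 1 0; 0 0 0 1]
T5·…·T1 = [1 0 0 -1; 0 -1 2 1; 0 0 1 4; 0 0 0 1]

T = [1 0 0 -1; 0 -1 2 1; 0 0 1 4; 0 0 0 1]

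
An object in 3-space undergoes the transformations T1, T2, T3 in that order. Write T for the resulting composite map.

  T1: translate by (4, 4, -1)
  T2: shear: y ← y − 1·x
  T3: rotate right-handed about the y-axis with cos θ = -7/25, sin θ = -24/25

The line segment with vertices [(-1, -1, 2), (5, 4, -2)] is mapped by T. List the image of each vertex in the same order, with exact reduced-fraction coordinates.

T1 translate by (4, 4, -1): (-1, -1, 2) → (3, 3, 1); (5, 4, -2) → (9, 8, -3)
T2 shear: y ← y − 1·x: (3, 3, 1) → (3, 0, 1); (9, 8, -3) → (9, -1, -3)
T3 rotate right-handed about the y-axis with cos θ = -7/25, sin θ = -24/25: (3, 0, 1) → (-9/5, 0, 13/5); (9, -1, -3) → (9/25, -1, 237/25)

image vertices: (-9/5, 0, 13/5), (9/25, -1, 237/25)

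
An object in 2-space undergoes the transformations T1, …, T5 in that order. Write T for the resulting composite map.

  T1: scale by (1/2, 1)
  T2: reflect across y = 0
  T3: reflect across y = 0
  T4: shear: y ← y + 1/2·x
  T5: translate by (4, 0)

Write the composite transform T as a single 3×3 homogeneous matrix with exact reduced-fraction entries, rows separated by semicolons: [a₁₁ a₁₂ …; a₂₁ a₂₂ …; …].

T = [1/2 0 4; 1/4 1 0; 0 0 1]

T1 = [1/2 0 0; 0 1 0; 0 0 1]
T2·T1 = [1/2 0 0; 0 -1 0; 0 0 1]
T3·…·T1 = [1/2 0 0; 0 1 0; 0 0 1]
T4·…·T1 = [1/2 0 0; 1/4 1 0; 0 0 1]
T5·…·T1 = [1/2 0 4; 1/4 1 0; 0 0 1]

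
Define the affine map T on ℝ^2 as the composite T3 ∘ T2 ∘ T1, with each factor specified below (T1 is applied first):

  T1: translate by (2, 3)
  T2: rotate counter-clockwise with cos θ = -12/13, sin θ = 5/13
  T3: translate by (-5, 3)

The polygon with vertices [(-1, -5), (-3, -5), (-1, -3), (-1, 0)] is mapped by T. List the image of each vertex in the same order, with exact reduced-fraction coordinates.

T1 translate by (2, 3): (-1, -5) → (1, -2); (-3, -5) → (-1, -2); (-1, -3) → (1, 0); (-1, 0) → (1, 3)
T2 rotate counter-clockwise with cos θ = -12/13, sin θ = 5/13: (1, -2) → (-2/13, 29/13); (-1, -2) → (22/13, 19/13); (1, 0) → (-12/13, 5/13); (1, 3) → (-27/13, -31/13)
T3 translate by (-5, 3): (-2/13, 29/13) → (-67/13, 68/13); (22/13, 19/13) → (-43/13, 58/13); (-12/13, 5/13) → (-77/13, 44/13); (-27/13, -31/13) → (-92/13, 8/13)

image vertices: (-67/13, 68/13), (-43/13, 58/13), (-77/13, 44/13), (-92/13, 8/13)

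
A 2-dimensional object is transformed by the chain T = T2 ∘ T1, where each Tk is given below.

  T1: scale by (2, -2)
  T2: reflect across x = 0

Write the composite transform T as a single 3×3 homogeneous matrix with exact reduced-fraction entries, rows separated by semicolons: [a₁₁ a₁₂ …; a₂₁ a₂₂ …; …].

T1 = [2 0 0; 0 -2 0; 0 0 1]
T2·T1 = [-2 0 0; 0 -2 0; 0 0 1]

T = [-2 0 0; 0 -2 0; 0 0 1]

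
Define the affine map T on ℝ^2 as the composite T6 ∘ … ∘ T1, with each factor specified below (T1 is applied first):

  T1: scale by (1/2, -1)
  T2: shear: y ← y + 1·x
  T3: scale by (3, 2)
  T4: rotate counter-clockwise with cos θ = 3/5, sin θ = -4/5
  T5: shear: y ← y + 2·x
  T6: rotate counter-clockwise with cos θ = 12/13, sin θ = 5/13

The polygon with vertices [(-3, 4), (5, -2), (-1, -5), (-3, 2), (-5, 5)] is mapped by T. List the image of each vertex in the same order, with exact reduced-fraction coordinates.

T1 scale by (1/2, -1): (-3, 4) → (-3/2, -4); (5, -2) → (5/2, 2); (-1, -5) → (-1/2, 5); (-3, 2) → (-3/2, -2); (-5, 5) → (-5/2, -5)
T2 shear: y ← y + 1·x: (-3/2, -4) → (-3/2, -11/2); (5/2, 2) → (5/2, 9/2); (-1/2, 5) → (-1/2, 9/2); (-3/2, -2) → (-3/2, -7/2); (-5/2, -5) → (-5/2, -15/2)
T3 scale by (3, 2): (-3/2, -11/2) → (-9/2, -11); (5/2, 9/2) → (15/2, 9); (-1/2, 9/2) → (-3/2, 9); (-3/2, -7/2) → (-9/2, -7); (-5/2, -15/2) → (-15/2, -15)
T4 rotate counter-clockwise with cos θ = 3/5, sin θ = -4/5: (-9/2, -11) → (-23/2, -3); (15/2, 9) → (117/10, -3/5); (-3/2, 9) → (63/10, 33/5); (-9/2, -7) → (-83/10, -3/5); (-15/2, -15) → (-33/2, -3)
T5 shear: y ← y + 2·x: (-23/2, -3) → (-23/2, -26); (117/10, -3/5) → (117/10, 114/5); (63/10, 33/5) → (63/10, 96/5); (-83/10, -3/5) → (-83/10, -86/5); (-33/2, -3) → (-33/2, -36)
T6 rotate counter-clockwise with cos θ = 12/13, sin θ = 5/13: (-23/2, -26) → (-8/13, -739/26); (117/10, 114/5) → (132/65, 3321/130); (63/10, 96/5) → (-102/65, 2619/130); (-83/10, -86/5) → (-68/65, -2479/130); (-33/2, -36) → (-18/13, -1029/26)

image vertices: (-8/13, -739/26), (132/65, 3321/130), (-102/65, 2619/130), (-68/65, -2479/130), (-18/13, -1029/26)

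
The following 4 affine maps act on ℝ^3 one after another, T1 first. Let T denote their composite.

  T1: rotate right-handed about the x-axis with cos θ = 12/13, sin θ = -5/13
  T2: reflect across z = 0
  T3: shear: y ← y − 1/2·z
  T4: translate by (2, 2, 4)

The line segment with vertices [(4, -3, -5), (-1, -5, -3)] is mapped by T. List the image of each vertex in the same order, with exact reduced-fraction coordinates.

image vertices: (6, -115/26, 97/13), (1, -109/26, 63/13)

T1 rotate right-handed about the x-axis with cos θ = 12/13, sin θ = -5/13: (4, -3, -5) → (4, -61/13, -45/13); (-1, -5, -3) → (-1, -75/13, -11/13)
T2 reflect across z = 0: (4, -61/13, -45/13) → (4, -61/13, 45/13); (-1, -75/13, -11/13) → (-1, -75/13, 11/13)
T3 shear: y ← y − 1/2·z: (4, -61/13, 45/13) → (4, -167/26, 45/13); (-1, -75/13, 11/13) → (-1, -161/26, 11/13)
T4 translate by (2, 2, 4): (4, -167/26, 45/13) → (6, -115/26, 97/13); (-1, -161/26, 11/13) → (1, -109/26, 63/13)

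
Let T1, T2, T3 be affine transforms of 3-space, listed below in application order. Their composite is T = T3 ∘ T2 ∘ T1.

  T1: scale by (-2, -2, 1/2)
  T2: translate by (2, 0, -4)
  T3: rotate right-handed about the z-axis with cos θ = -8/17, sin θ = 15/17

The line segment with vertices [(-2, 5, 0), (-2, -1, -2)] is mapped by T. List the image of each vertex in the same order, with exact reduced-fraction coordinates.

image vertices: (6, 10, -4), (-78/17, 74/17, -5)

T1 scale by (-2, -2, 1/2): (-2, 5, 0) → (4, -10, 0); (-2, -1, -2) → (4, 2, -1)
T2 translate by (2, 0, -4): (4, -10, 0) → (6, -10, -4); (4, 2, -1) → (6, 2, -5)
T3 rotate right-handed about the z-axis with cos θ = -8/17, sin θ = 15/17: (6, -10, -4) → (6, 10, -4); (6, 2, -5) → (-78/17, 74/17, -5)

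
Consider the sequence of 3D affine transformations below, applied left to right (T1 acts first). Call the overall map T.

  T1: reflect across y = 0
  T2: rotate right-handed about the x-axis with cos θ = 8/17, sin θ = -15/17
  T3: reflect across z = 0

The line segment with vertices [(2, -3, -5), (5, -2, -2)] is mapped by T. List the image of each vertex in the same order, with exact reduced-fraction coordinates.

image vertices: (2, -3, 5), (5, -14/17, 46/17)

T1 reflect across y = 0: (2, -3, -5) → (2, 3, -5); (5, -2, -2) → (5, 2, -2)
T2 rotate right-handed about the x-axis with cos θ = 8/17, sin θ = -15/17: (2, 3, -5) → (2, -3, -5); (5, 2, -2) → (5, -14/17, -46/17)
T3 reflect across z = 0: (2, -3, -5) → (2, -3, 5); (5, -14/17, -46/17) → (5, -14/17, 46/17)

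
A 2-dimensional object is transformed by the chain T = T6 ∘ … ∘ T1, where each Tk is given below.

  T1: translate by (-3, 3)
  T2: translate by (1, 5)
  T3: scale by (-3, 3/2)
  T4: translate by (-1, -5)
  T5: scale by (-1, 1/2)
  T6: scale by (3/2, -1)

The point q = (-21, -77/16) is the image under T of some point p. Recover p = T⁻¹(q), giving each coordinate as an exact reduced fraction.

p = (-3, 7/4)

T1 = [1 0 -3; 0 1 3; 0 0 1]
T2·T1 = [1 0 -2; 0 1 8; 0 0 1]
T3·…·T1 = [-3 0 6; 0 3/2 12; 0 0 1]
T4·…·T1 = [-3 0 5; 0 3/2 7; 0 0 1]
T5·…·T1 = [3 0 -5; 0 3/4 7/2; 0 0 1]
T6·…·T1 = [9/2 0 -15/2; 0 -3/4 -7/2; 0 0 1]
det M = -27/8; M⁻¹ = [2/9 0 5/3; 0 -4/3 -14/3; 0 0 1]
M⁻¹ · (-21, -77/16)ᵀ = (-3, 7/4)ᵀ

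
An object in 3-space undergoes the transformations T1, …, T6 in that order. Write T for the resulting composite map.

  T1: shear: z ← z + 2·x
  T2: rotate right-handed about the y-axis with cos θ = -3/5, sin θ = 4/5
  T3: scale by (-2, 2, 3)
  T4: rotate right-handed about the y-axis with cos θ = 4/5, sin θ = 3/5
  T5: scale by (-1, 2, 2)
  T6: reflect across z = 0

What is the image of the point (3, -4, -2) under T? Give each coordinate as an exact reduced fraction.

T1 shear: z ← z + 2·x: (3, -4, -2) → (3, -4, 4)
T2 rotate right-handed about the y-axis with cos θ = -3/5, sin θ = 4/5: (3, -4, 4) → (7/5, -4, -24/5)
T3 scale by (-2, 2, 3): (7/5, -4, -24/5) → (-14/5, -8, -72/5)
T4 rotate right-handed about the y-axis with cos θ = 4/5, sin θ = 3/5: (-14/5, -8, -72/5) → (-272/25, -8, -246/25)
T5 scale by (-1, 2, 2): (-272/25, -8, -246/25) → (272/25, -16, -492/25)
T6 reflect across z = 0: (272/25, -16, -492/25) → (272/25, -16, 492/25)

T(p) = (272/25, -16, 492/25)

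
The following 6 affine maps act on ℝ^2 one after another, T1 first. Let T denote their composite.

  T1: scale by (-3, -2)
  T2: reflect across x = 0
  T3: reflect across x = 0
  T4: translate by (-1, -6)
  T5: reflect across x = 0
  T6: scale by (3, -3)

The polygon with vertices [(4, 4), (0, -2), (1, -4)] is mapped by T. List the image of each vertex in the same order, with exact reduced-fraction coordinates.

image vertices: (39, 42), (3, 6), (12, -6)

T1 scale by (-3, -2): (4, 4) → (-12, -8); (0, -2) → (0, 4); (1, -4) → (-3, 8)
T2 reflect across x = 0: (-12, -8) → (12, -8); (0, 4) → (0, 4); (-3, 8) → (3, 8)
T3 reflect across x = 0: (12, -8) → (-12, -8); (0, 4) → (0, 4); (3, 8) → (-3, 8)
T4 translate by (-1, -6): (-12, -8) → (-13, -14); (0, 4) → (-1, -2); (-3, 8) → (-4, 2)
T5 reflect across x = 0: (-13, -14) → (13, -14); (-1, -2) → (1, -2); (-4, 2) → (4, 2)
T6 scale by (3, -3): (13, -14) → (39, 42); (1, -2) → (3, 6); (4, 2) → (12, -6)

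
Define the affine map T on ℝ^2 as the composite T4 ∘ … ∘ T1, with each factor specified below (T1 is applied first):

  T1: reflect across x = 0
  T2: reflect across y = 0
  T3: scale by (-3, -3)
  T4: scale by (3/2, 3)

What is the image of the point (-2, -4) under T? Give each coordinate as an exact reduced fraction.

T1 reflect across x = 0: (-2, -4) → (2, -4)
T2 reflect across y = 0: (2, -4) → (2, 4)
T3 scale by (-3, -3): (2, 4) → (-6, -12)
T4 scale by (3/2, 3): (-6, -12) → (-9, -36)

T(p) = (-9, -36)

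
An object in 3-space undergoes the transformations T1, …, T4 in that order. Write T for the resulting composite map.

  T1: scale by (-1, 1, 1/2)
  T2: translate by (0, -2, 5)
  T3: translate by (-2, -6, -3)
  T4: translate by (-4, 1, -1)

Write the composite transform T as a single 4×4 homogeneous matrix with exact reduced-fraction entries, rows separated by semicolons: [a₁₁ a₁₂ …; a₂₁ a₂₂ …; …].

T1 = [-1 0 0 0; 0 1 0 0; 0 0 1/2 0; 0 0 0 1]
T2·T1 = [-1 0 0 0; 0 1 0 -2; 0 0 1/2 5; 0 0 0 1]
T3·…·T1 = [-1 0 0 -2; 0 1 0 -8; 0 0 1/2 2; 0 0 0 1]
T4·…·T1 = [-1 0 0 -6; 0 1 0 -7; 0 0 1/2 1; 0 0 0 1]

T = [-1 0 0 -6; 0 1 0 -7; 0 0 1/2 1; 0 0 0 1]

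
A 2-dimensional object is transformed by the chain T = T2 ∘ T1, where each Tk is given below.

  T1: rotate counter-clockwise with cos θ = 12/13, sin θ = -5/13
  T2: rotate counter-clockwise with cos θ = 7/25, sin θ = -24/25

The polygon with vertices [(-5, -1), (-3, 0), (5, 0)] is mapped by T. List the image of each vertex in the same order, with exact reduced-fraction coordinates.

T1 rotate counter-clockwise with cos θ = 12/13, sin θ = -5/13: (-5, -1) → (-5, 1); (-3, 0) → (-36/13, 15/13); (5, 0) → (60/13, -25/13)
T2 rotate counter-clockwise with cos θ = 7/25, sin θ = -24/25: (-5, 1) → (-11/25, 127/25); (-36/13, 15/13) → (108/325, 969/325); (60/13, -25/13) → (-36/65, -323/65)

image vertices: (-11/25, 127/25), (108/325, 969/325), (-36/65, -323/65)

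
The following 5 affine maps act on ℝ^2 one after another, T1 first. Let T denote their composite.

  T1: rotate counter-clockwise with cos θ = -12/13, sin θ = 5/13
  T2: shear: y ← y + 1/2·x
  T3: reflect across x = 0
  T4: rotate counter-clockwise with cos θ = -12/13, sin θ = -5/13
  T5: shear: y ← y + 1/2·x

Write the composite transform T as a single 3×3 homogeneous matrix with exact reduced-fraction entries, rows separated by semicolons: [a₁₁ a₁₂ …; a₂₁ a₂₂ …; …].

T1 = [-12/13 -5/13 0; 5/13 -12/13 0; 0 0 1]
T2·T1 = [-12/13 -5/13 0; -1/13 -29/26 0; 0 0 1]
T3·…·T1 = [12/13 5/13 0; -1/13 -29/26 0; 0 0 1]
T4·…·T1 = [-149/169 -265/338 0; -48/169 149/169 0; 0 0 1]
T5·…·T1 = [-149/169 -265/338 0; -245/338 331/676 0; 0 0 1]

T = [-149/169 -265/338 0; -245/338 331/676 0; 0 0 1]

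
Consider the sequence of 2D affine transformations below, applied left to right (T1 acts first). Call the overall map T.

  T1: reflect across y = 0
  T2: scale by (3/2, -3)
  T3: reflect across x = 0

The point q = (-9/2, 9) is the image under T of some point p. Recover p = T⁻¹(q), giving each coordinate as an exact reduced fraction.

p = (3, 3)

T1 = [1 0 0; 0 -1 0; 0 0 1]
T2·T1 = [3/2 0 0; 0 3 0; 0 0 1]
T3·…·T1 = [-3/2 0 0; 0 3 0; 0 0 1]
det M = -9/2; M⁻¹ = [-2/3 0 0; 0 1/3 0; 0 0 1]
M⁻¹ · (-9/2, 9)ᵀ = (3, 3)ᵀ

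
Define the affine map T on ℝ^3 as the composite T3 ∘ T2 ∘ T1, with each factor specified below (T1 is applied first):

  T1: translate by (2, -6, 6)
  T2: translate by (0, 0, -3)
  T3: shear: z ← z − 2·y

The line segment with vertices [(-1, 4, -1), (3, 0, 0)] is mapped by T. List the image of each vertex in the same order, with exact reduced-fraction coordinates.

T1 translate by (2, -6, 6): (-1, 4, -1) → (1, -2, 5); (3, 0, 0) → (5, -6, 6)
T2 translate by (0, 0, -3): (1, -2, 5) → (1, -2, 2); (5, -6, 6) → (5, -6, 3)
T3 shear: z ← z − 2·y: (1, -2, 2) → (1, -2, 6); (5, -6, 3) → (5, -6, 15)

image vertices: (1, -2, 6), (5, -6, 15)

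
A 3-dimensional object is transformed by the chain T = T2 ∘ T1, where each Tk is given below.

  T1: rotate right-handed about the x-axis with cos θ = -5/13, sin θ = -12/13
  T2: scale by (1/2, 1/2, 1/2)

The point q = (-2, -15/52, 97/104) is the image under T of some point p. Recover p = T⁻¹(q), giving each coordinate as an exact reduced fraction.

p = (-4, -3/2, -5/4)

T1 = [1 0 0 0; 0 -5/13 12/13 0; 0 -12/13 -5/13 0; 0 0 0 1]
T2·T1 = [1/2 0 0 0; 0 -5/26 6/13 0; 0 -6/13 -5/26 0; 0 0 0 1]
det M = 1/8; M⁻¹ = [2 0 0 0; 0 -10/13 -24/13 0; 0 24/13 -10/13 0; 0 0 0 1]
M⁻¹ · (-2, -15/52, 97/104)ᵀ = (-4, -3/2, -5/4)ᵀ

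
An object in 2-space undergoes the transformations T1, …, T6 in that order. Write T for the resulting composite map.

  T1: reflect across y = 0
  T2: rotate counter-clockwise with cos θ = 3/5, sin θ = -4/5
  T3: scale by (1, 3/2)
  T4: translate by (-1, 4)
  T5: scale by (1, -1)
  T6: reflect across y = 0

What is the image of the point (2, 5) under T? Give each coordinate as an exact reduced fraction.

T1 reflect across y = 0: (2, 5) → (2, -5)
T2 rotate counter-clockwise with cos θ = 3/5, sin θ = -4/5: (2, -5) → (-14/5, -23/5)
T3 scale by (1, 3/2): (-14/5, -23/5) → (-14/5, -69/10)
T4 translate by (-1, 4): (-14/5, -69/10) → (-19/5, -29/10)
T5 scale by (1, -1): (-19/5, -29/10) → (-19/5, 29/10)
T6 reflect across y = 0: (-19/5, 29/10) → (-19/5, -29/10)

T(p) = (-19/5, -29/10)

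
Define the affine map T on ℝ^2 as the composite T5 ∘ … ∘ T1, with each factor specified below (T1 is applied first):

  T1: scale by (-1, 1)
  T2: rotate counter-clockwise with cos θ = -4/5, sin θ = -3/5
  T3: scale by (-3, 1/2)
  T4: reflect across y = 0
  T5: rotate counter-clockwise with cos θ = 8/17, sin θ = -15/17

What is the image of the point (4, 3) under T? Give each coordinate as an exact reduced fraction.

T(p) = (-120/17, 225/17)

T1 scale by (-1, 1): (4, 3) → (-4, 3)
T2 rotate counter-clockwise with cos θ = -4/5, sin θ = -3/5: (-4, 3) → (5, 0)
T3 scale by (-3, 1/2): (5, 0) → (-15, 0)
T4 reflect across y = 0: (-15, 0) → (-15, 0)
T5 rotate counter-clockwise with cos θ = 8/17, sin θ = -15/17: (-15, 0) → (-120/17, 225/17)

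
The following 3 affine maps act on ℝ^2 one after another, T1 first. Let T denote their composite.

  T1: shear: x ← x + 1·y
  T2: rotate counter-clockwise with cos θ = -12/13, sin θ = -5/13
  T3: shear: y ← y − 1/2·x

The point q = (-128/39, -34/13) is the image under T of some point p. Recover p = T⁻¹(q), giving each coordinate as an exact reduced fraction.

p = (2, 8/3)

T1 = [1 1 0; 0 1 0; 0 0 1]
T2·T1 = [-12/13 -7/13 0; -5/13 -17/13 0; 0 0 1]
T3·…·T1 = [-12/13 -7/13 0; 1/13 -27/26 0; 0 0 1]
det M = 1; M⁻¹ = [-27/26 7/13 0; -1/13 -12/13 0; 0 0 1]
M⁻¹ · (-128/39, -34/13)ᵀ = (2, 8/3)ᵀ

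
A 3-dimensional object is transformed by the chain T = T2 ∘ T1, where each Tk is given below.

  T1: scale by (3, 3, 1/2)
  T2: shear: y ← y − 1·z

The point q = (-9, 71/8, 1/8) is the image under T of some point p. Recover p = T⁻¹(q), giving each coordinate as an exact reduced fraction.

T1 = [3 0 0 0; 0 3 0 0; 0 0 1/2 0; 0 0 0 1]
T2·T1 = [3 0 0 0; 0 3 -1/2 0; 0 0 1/2 0; 0 0 0 1]
det M = 9/2; M⁻¹ = [1/3 0 0 0; 0 1/3 1/3 0; 0 0 2 0; 0 0 0 1]
M⁻¹ · (-9, 71/8, 1/8)ᵀ = (-3, 3, 1/4)ᵀ

p = (-3, 3, 1/4)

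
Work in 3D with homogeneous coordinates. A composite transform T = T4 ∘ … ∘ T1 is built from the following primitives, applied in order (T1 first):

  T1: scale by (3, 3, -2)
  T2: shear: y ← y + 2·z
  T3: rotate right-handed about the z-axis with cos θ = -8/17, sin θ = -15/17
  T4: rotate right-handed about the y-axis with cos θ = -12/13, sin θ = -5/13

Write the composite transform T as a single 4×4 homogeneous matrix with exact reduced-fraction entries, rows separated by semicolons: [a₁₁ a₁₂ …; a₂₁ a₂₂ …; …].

T = [288/221 -540/221 890/221 0; -45/17 -24/17 32/17 0; -120/221 225/221 108/221 0; 0 0 0 1]

T1 = [3 0 0 0; 0 3 0 0; 0 0 -2 0; 0 0 0 1]
T2·T1 = [3 0 0 0; 0 3 -4 0; 0 0 -2 0; 0 0 0 1]
T3·…·T1 = [-24/17 45/17 -60/17 0; -45/17 -24/17 32/17 0; 0 0 -2 0; 0 0 0 1]
T4·…·T1 = [288/221 -540/221 890/221 0; -45/17 -24/17 32/17 0; -120/221 225/221 108/221 0; 0 0 0 1]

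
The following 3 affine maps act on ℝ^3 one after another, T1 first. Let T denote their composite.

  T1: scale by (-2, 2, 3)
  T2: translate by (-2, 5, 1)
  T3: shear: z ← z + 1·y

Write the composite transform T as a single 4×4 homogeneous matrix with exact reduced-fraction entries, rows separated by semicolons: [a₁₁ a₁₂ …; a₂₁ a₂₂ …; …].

T1 = [-2 0 0 0; 0 2 0 0; 0 0 3 0; 0 0 0 1]
T2·T1 = [-2 0 0 -2; 0 2 0 5; 0 0 3 1; 0 0 0 1]
T3·…·T1 = [-2 0 0 -2; 0 2 0 5; 0 2 3 6; 0 0 0 1]

T = [-2 0 0 -2; 0 2 0 5; 0 2 3 6; 0 0 0 1]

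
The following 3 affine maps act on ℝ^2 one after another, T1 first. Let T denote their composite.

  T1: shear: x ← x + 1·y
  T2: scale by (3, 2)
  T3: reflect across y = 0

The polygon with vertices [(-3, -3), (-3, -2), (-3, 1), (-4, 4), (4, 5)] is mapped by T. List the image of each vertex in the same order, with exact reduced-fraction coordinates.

T1 shear: x ← x + 1·y: (-3, -3) → (-6, -3); (-3, -2) → (-5, -2); (-3, 1) → (-2, 1); (-4, 4) → (0, 4); (4, 5) → (9, 5)
T2 scale by (3, 2): (-6, -3) → (-18, -6); (-5, -2) → (-15, -4); (-2, 1) → (-6, 2); (0, 4) → (0, 8); (9, 5) → (27, 10)
T3 reflect across y = 0: (-18, -6) → (-18, 6); (-15, -4) → (-15, 4); (-6, 2) → (-6, -2); (0, 8) → (0, -8); (27, 10) → (27, -10)

image vertices: (-18, 6), (-15, 4), (-6, -2), (0, -8), (27, -10)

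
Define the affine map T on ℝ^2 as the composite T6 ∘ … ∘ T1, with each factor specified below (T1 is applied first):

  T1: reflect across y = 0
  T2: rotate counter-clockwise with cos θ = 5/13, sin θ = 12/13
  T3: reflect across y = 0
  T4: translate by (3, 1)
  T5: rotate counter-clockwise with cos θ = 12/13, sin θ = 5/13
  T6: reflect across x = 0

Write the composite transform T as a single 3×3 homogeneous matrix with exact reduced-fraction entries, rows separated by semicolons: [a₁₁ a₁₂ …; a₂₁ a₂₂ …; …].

T1 = [1 0 0; 0 -1 0; 0 0 1]
T2·T1 = [5/13 12/13 0; 12/13 -5/13 0; 0 0 1]
T3·…·T1 = [5/13 12/13 0; -12/13 5/13 0; 0 0 1]
T4·…·T1 = [5/13 12/13 3; -12/13 5/13 1; 0 0 1]
T5·…·T1 = [120/169 119/169 31/13; -119/169 120/169 27/13; 0 0 1]
T6·…·T1 = [-120/169 -119/169 -31/13; -119/169 120/169 27/13; 0 0 1]

T = [-120/169 -119/169 -31/13; -119/169 120/169 27/13; 0 0 1]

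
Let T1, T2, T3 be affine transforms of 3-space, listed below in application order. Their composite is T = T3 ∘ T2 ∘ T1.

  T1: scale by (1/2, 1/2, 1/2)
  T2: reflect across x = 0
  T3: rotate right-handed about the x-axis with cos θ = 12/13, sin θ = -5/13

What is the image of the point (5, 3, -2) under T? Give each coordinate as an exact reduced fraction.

T1 scale by (1/2, 1/2, 1/2): (5, 3, -2) → (5/2, 3/2, -1)
T2 reflect across x = 0: (5/2, 3/2, -1) → (-5/2, 3/2, -1)
T3 rotate right-handed about the x-axis with cos θ = 12/13, sin θ = -5/13: (-5/2, 3/2, -1) → (-5/2, 1, -3/2)

T(p) = (-5/2, 1, -3/2)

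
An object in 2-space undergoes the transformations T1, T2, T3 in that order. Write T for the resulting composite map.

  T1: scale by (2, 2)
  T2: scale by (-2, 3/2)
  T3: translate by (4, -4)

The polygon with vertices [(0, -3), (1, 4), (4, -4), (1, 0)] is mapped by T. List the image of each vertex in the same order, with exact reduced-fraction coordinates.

image vertices: (4, -13), (0, 8), (-12, -16), (0, -4)

T1 scale by (2, 2): (0, -3) → (0, -6); (1, 4) → (2, 8); (4, -4) → (8, -8); (1, 0) → (2, 0)
T2 scale by (-2, 3/2): (0, -6) → (0, -9); (2, 8) → (-4, 12); (8, -8) → (-16, -12); (2, 0) → (-4, 0)
T3 translate by (4, -4): (0, -9) → (4, -13); (-4, 12) → (0, 8); (-16, -12) → (-12, -16); (-4, 0) → (0, -4)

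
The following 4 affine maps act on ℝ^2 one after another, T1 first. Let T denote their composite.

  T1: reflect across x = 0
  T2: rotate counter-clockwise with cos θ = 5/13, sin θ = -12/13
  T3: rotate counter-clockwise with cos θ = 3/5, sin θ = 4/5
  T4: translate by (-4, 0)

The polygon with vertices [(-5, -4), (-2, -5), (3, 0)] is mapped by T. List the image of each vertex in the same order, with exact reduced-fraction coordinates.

T1 reflect across x = 0: (-5, -4) → (5, -4); (-2, -5) → (2, -5); (3, 0) → (-3, 0)
T2 rotate counter-clockwise with cos θ = 5/13, sin θ = -12/13: (5, -4) → (-23/13, -80/13); (2, -5) → (-50/13, -49/13); (-3, 0) → (-15/13, 36/13)
T3 rotate counter-clockwise with cos θ = 3/5, sin θ = 4/5: (-23/13, -80/13) → (251/65, -332/65); (-50/13, -49/13) → (46/65, -347/65); (-15/13, 36/13) → (-189/65, 48/65)
T4 translate by (-4, 0): (251/65, -332/65) → (-9/65, -332/65); (46/65, -347/65) → (-214/65, -347/65); (-189/65, 48/65) → (-449/65, 48/65)

image vertices: (-9/65, -332/65), (-214/65, -347/65), (-449/65, 48/65)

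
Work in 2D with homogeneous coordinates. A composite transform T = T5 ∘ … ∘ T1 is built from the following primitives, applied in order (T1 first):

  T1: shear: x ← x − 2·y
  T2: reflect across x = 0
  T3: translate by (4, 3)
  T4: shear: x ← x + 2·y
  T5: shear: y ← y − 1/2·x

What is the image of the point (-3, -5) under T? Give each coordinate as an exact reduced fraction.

T(p) = (-7, 3/2)

T1 shear: x ← x − 2·y: (-3, -5) → (7, -5)
T2 reflect across x = 0: (7, -5) → (-7, -5)
T3 translate by (4, 3): (-7, -5) → (-3, -2)
T4 shear: x ← x + 2·y: (-3, -2) → (-7, -2)
T5 shear: y ← y − 1/2·x: (-7, -2) → (-7, 3/2)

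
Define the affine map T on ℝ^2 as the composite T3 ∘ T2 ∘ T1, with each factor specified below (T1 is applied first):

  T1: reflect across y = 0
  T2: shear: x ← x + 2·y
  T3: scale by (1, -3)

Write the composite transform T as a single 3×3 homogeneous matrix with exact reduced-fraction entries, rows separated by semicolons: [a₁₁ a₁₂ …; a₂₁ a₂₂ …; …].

T1 = [1 0 0; 0 -1 0; 0 0 1]
T2·T1 = [1 -2 0; 0 -1 0; 0 0 1]
T3·…·T1 = [1 -2 0; 0 3 0; 0 0 1]

T = [1 -2 0; 0 3 0; 0 0 1]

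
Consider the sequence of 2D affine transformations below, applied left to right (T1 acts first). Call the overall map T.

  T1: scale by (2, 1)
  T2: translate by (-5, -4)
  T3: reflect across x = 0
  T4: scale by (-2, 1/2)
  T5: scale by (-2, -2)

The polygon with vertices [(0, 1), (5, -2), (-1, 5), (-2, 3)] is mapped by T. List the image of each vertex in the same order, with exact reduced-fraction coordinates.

image vertices: (20, 3), (-20, 6), (28, -1), (36, 1)

T1 scale by (2, 1): (0, 1) → (0, 1); (5, -2) → (10, -2); (-1, 5) → (-2, 5); (-2, 3) → (-4, 3)
T2 translate by (-5, -4): (0, 1) → (-5, -3); (10, -2) → (5, -6); (-2, 5) → (-7, 1); (-4, 3) → (-9, -1)
T3 reflect across x = 0: (-5, -3) → (5, -3); (5, -6) → (-5, -6); (-7, 1) → (7, 1); (-9, -1) → (9, -1)
T4 scale by (-2, 1/2): (5, -3) → (-10, -3/2); (-5, -6) → (10, -3); (7, 1) → (-14, 1/2); (9, -1) → (-18, -1/2)
T5 scale by (-2, -2): (-10, -3/2) → (20, 3); (10, -3) → (-20, 6); (-14, 1/2) → (28, -1); (-18, -1/2) → (36, 1)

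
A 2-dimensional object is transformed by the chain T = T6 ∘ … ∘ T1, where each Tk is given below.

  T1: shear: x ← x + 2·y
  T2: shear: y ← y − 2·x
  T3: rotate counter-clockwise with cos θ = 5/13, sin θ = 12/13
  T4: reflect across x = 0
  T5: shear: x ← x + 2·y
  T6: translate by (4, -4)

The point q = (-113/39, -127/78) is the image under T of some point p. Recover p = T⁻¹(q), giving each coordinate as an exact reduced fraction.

p = (-1/3, 7/2)

T1 = [1 2 0; 0 1 0; 0 0 1]
T2·T1 = [1 2 0; -2 -3 0; 0 0 1]
T3·…·T1 = [29/13 46/13 0; 2/13 9/13 0; 0 0 1]
T4·…·T1 = [-29/13 -46/13 0; 2/13 9/13 0; 0 0 1]
T5·…·T1 = [-25/13 -28/13 0; 2/13 9/13 0; 0 0 1]
T6·…·T1 = [-25/13 -28/13 4; 2/13 9/13 -4; 0 0 1]
det M = -1; M⁻¹ = [-9/13 -28/13 -76/13; 2/13 25/13 92/13; 0 0 1]
M⁻¹ · (-113/39, -127/78)ᵀ = (-1/3, 7/2)ᵀ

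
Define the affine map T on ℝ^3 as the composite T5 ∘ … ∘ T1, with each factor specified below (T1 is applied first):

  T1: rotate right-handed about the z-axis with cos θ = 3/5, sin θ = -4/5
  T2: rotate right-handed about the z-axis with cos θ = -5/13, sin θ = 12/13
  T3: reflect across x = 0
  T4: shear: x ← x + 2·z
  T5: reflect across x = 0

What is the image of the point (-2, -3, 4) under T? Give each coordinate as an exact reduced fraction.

T1 rotate right-handed about the z-axis with cos θ = 3/5, sin θ = -4/5: (-2, -3, 4) → (-18/5, -1/5, 4)
T2 rotate right-handed about the z-axis with cos θ = -5/13, sin θ = 12/13: (-18/5, -1/5, 4) → (102/65, -211/65, 4)
T3 reflect across x = 0: (102/65, -211/65, 4) → (-102/65, -211/65, 4)
T4 shear: x ← x + 2·z: (-102/65, -211/65, 4) → (418/65, -211/65, 4)
T5 reflect across x = 0: (418/65, -211/65, 4) → (-418/65, -211/65, 4)

T(p) = (-418/65, -211/65, 4)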